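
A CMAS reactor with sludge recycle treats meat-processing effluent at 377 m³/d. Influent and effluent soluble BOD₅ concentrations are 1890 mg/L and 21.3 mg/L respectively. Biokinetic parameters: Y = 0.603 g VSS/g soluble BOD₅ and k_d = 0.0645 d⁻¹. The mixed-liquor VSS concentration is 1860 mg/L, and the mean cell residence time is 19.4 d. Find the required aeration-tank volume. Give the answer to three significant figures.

V ≈ 1970 m³

Rearranging the biomass balance for a CMAS with decay, V = Y·Q·ΔS·θ_c / [X·(1+k_d θ_c)] = 0.603 × 377 × (1890 − 21.3) × 19.4 / [1860 × (1 + 0.0645 × 19.4)] = 8.24×10^6 / 4187 = 1968 m³.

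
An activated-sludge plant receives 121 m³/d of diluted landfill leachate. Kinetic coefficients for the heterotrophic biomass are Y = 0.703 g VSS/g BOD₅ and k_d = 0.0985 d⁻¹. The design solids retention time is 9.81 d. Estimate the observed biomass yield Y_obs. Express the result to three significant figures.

Y_obs = Y / (1 + k_d θ_c) = 0.703 / (1 + 0.0985 × 9.81) = 0.703 / 1.966 = 0.3575.

Y_obs ≈ 0.358 g VSS/g BOD₅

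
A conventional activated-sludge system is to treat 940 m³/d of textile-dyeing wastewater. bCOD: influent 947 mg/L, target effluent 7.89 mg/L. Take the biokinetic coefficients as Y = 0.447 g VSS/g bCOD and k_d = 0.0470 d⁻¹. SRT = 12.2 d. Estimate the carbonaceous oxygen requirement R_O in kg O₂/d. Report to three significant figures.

Correct the yield for decay: Y_obs = Y/(1 + k_d θ_c) = 0.447 / (1 + 0.0470 × 12.2) = 0.447 / 1.573 = 0.2841.
Q·(S₀ − S) = 940 × (947 − 7.89) × 10⁻³ = 882.8 kg/d removed.
Biomass synthesised: P_X = Y_obs × 882.8 = 250.8 kg VSS/d.
Carbonaceous O₂ demand = substrate oxidised − cell-mass equivalent = 882.8 − 1.42 × 250.8 = 526.6 kg O₂/d.

R_O ≈ 527 kg O₂/d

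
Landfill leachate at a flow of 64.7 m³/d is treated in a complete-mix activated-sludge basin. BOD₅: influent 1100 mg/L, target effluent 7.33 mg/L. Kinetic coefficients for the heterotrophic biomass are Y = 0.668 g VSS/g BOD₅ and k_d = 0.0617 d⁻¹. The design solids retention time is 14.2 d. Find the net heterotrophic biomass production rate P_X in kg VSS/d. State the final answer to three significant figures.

P_X ≈ 25.2 kg VSS/d

Correct the yield for decay: Y_obs = Y/(1 + k_d θ_c) = 0.668 / (1 + 0.0617 × 14.2) = 0.668 / 1.876 = 0.3561.
Substrate removed = Q·(S₀ − S) = 64.7 m³/d × (1100 − 7.33) g/m³ = 7.07×10^4 g/d = 70.70 kg/d.
Biomass produced: P_X = Y_obs·Q·ΔS = 0.3561 × 70.70 ≈ 25.17 kg VSS/d.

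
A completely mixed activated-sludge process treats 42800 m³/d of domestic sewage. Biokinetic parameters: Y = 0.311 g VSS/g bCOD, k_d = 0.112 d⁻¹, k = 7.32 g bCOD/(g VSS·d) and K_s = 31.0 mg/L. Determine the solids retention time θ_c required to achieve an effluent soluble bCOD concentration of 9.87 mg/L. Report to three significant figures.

θ_c ≈ 2.28 d

At the target effluent, Y k S/(K_s+S) = 0.311×7.32×9.87/40.87 = 0.5498 d⁻¹.
1/θ_c = 0.5498 − 0.112 = 0.4378 d⁻¹, so θ_c = 2.284 d.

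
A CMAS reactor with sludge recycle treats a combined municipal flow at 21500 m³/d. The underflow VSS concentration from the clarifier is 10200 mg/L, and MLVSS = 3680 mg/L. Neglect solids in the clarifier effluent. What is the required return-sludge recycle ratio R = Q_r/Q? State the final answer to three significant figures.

R = Q_r/Q = X/(X_r − X) = 3680 / (10200 − 3680) = 0.5644.

R ≈ 0.564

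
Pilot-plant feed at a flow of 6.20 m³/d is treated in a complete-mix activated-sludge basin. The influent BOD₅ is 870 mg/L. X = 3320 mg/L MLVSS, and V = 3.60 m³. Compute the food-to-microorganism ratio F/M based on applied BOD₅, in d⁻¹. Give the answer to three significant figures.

F/M = Q·S₀ / (V·X) = 6.20 × 870 / (3.600 × 3320) = 0.4513 g BOD₅·(g VSS·d)⁻¹.

F/M ≈ 0.451 d⁻¹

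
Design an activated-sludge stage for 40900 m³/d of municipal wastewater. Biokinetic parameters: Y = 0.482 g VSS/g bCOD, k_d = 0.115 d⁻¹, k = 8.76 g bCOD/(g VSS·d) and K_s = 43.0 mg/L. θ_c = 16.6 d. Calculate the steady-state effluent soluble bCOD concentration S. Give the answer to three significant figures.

For a completely mixed reactor with recycle the Lawrence–McCarty relation gives S = K_s·(1 + k_d·θ_c) / [θ_c·(Y·k − k_d) − 1] = 43.0 × (1 + 0.115 × 16.6) / [16.6 × (0.482 × 8.76 − 0.115) − 1] = 125.1 / 67.18 = 1.862 mg/L.

S ≈ 1.86 mg/L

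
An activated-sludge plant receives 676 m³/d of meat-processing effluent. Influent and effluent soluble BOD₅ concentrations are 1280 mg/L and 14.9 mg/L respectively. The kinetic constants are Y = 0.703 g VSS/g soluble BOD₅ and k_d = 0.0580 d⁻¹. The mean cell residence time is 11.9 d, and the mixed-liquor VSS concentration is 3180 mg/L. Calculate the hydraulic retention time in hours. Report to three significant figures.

τ ≈ 47.3 h

Steady-state biomass mass balance: V·X·(1 + k_d·θ_c) = Y·Q·(S₀ − S)·θ_c, so V = 0.703 × 676 × (1280 − 14.9) × 11.9 / [3180 × (1 + 0.0580 × 11.9)] = 7.15×10^6 / 5375 = 1331 m³.
HRT = V/Q = 1331 m³ / 676 m³·d⁻¹ = 1.969 d × 24 = 47.26 h.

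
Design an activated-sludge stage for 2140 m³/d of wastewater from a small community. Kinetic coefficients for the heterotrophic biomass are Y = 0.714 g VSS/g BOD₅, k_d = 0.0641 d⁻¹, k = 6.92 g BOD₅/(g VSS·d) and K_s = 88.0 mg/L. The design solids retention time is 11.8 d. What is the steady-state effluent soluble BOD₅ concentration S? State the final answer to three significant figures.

Effluent substrate depends only on kinetics and SRT: S = K_s(1 + k_d θ_c) / [θ_c(Yk − k_d) − 1] = 88.0 × (1 + 0.0641 × 11.8) / [11.8 × (0.714 × 6.92 − 0.0641) − 1] = 154.6 / 56.55 = 2.733 mg/L.

S ≈ 2.73 mg/L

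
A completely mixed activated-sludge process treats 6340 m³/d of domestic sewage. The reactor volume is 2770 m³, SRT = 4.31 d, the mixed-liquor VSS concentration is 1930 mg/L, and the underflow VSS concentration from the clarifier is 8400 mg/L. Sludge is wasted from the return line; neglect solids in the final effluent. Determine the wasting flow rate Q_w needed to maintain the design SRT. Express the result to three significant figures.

Q_w ≈ 148 m³/d

Q_w = (V·X)/(θ_c X_r) = 2770 × 1930 / (4.31 × 8400) = 147.7 m³/d.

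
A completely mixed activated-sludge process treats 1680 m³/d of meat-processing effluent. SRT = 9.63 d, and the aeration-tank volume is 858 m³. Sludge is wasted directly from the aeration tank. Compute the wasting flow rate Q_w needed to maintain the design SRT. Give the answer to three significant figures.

For wasting at MLVSS concentration, Q_w = V/θ_c = 858.0/9.63 = 89.10 m³/d.

Q_w ≈ 89.1 m³/d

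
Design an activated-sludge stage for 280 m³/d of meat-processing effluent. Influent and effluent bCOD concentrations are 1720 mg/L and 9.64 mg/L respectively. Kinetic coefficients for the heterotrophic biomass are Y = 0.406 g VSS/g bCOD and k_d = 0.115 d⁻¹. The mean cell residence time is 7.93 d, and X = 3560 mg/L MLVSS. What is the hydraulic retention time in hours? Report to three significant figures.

Steady-state biomass mass balance: V·X·(1 + k_d·θ_c) = Y·Q·(S₀ − S)·θ_c, so V = 0.406 × 280 × (1720 − 9.64) × 7.93 / [3560 × (1 + 0.115 × 7.93)] = 1.54×10^6 / 6807 = 226.5 m³.
τ = V/Q = 226.5/280 = 0.8090 d, or 19.42 h.

τ ≈ 19.4 h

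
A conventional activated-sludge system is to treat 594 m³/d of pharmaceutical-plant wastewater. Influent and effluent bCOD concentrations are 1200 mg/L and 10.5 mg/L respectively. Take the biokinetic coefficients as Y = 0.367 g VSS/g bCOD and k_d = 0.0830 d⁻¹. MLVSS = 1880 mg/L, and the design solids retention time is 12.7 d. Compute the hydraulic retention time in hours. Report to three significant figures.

τ ≈ 34.5 h

Steady-state biomass mass balance: V·X·(1 + k_d·θ_c) = Y·Q·(S₀ − S)·θ_c, so V = 0.367 × 594 × (1200 − 10.5) × 12.7 / [1880 × (1 + 0.0830 × 12.7)] = 3.29×10^6 / 3862 = 852.8 m³.
Hydraulic retention time τ = V/Q = 852.8 / 594 = 1.436 d = 34.46 h.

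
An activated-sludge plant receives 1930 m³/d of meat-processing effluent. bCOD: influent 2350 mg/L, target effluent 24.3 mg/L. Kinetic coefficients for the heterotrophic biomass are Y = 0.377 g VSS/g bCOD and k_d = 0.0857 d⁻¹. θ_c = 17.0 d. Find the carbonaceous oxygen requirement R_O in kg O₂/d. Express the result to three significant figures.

R_O ≈ 3510 kg O₂/d

Observed yield with endogenous decay: Y_obs = Y / (1 + k_d·θ_c) = 0.377 / (1 + 0.0857 × 17.0) = 0.377 / 2.457 = 0.1534 g VSS/g bCOD.
ΔS = 2350 − 24.3 = 2326 mg/L, so the substrate removal rate is 1930 × 2326/1000 = 4489 kg bCOD/d.
Net sludge production P_X = 0.1534 × 4489 = 688.8 kg VSS/d.
R_O = Q·ΔS − 1.42 P_X = 4489 − 978.0 = 3511 kg O₂/d.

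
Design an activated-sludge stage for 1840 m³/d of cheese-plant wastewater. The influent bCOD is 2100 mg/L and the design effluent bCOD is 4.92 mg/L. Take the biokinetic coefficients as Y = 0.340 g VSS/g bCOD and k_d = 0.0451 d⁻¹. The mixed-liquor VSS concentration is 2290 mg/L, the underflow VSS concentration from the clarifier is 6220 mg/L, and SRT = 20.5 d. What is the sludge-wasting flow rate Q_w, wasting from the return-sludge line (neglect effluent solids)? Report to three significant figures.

Q_w ≈ 109 m³/d

From the SRT design equation V = Y Q (S₀−S) θ_c / [X (1 + k_d θ_c)] = 0.340 × 1840 × (2100 − 4.92) × 20.5 / [2290 × (1 + 0.0451 × 20.5)] = 2.69×10^7 / 4407 = 6097 m³.
Q_w = (V·X)/(θ_c X_r) = 6097 × 2290 / (20.5 × 6220) = 109.5 m³/d.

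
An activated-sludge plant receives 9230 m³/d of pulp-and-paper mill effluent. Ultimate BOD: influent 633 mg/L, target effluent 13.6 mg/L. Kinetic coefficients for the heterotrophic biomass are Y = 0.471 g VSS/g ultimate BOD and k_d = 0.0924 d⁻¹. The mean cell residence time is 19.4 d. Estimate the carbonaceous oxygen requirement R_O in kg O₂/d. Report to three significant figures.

Observed yield with endogenous decay: Y_obs = Y / (1 + k_d·θ_c) = 0.471 / (1 + 0.0924 × 19.4) = 0.471 / 2.793 = 0.1687 g VSS/g ultimate BOD.
Mass of ultimate BOD removed per day: Q(S₀ − S) = 9230 × 619.4 g/m³ = 5717 kg/d.
P_X = Y_obs·Q·(S₀ − S) = 0.1687 × 5717 = 964.3 kg VSS/d.
Carbonaceous O₂ demand = substrate oxidised − cell-mass equivalent = 5717 − 1.42 × 964.3 = 4348 kg O₂/d.

R_O ≈ 4350 kg O₂/d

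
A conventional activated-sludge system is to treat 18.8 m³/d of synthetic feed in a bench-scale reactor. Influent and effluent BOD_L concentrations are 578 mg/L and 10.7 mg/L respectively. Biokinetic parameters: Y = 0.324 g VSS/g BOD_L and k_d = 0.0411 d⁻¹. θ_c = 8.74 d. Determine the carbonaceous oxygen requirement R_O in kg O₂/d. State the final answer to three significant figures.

R_O ≈ 7.06 kg O₂/d

Correct the yield for decay: Y_obs = Y/(1 + k_d θ_c) = 0.324 / (1 + 0.0411 × 8.74) = 0.324 / 1.359 = 0.2384.
Q·(S₀ − S) = 18.8 × (578 − 10.7) × 10⁻³ = 10.67 kg/d removed.
Biomass synthesised: P_X = Y_obs × 10.67 = 2.542 kg VSS/d.
R_O = Q·ΔS − 1.42 P_X = 10.67 − 3.610 = 7.055 kg O₂/d.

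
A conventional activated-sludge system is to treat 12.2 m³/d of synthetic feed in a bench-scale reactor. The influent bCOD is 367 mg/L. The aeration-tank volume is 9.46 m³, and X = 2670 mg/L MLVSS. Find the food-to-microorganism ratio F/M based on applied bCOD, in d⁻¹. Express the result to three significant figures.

F/M = Q·S₀ / (V·X) = 12.2 × 367 / (9.460 × 2670) = 0.1773 g bCOD·(g VSS·d)⁻¹.

F/M ≈ 0.177 d⁻¹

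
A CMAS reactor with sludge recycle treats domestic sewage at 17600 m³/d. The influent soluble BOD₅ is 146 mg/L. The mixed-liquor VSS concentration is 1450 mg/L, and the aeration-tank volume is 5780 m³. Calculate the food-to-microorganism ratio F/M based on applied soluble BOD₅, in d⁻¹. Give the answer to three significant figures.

F/M ≈ 0.307 d⁻¹

F/M = Q·S₀ / (V·X) = 17600 × 146 / (5780 × 1450) = 0.3066 g soluble BOD₅·(g VSS·d)⁻¹.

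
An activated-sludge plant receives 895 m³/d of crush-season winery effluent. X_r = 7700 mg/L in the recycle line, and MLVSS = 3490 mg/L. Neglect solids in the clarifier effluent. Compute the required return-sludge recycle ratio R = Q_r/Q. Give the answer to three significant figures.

R ≈ 0.829

R = Q_r/Q = X/(X_r − X) = 3490 / (7700 − 3490) = 0.8290.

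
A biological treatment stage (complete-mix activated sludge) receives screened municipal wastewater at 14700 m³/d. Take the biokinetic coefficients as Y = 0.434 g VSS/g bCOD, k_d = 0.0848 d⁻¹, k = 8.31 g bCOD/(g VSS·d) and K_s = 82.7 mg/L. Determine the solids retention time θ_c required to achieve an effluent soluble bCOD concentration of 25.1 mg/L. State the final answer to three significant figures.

Specific growth rate at S = 25.1 mg/L: μ = YkS/(K_s+S) = 0.434·8.31·25.1/(82.7+25.1) = 0.8397 d⁻¹.
1/θ_c = 0.8397 − 0.0848 = 0.7549 d⁻¹, so θ_c = 1.325 d.

θ_c ≈ 1.32 d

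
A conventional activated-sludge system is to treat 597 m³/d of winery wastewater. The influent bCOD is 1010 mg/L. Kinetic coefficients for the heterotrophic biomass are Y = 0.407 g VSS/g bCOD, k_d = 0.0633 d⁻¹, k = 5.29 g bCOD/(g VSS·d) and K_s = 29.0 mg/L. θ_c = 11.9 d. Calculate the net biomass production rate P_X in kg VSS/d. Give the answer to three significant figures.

From the Monod/SRT balance for a CMAS, S = K_s·(1+k_d θ_c)/[θ_c·(Y k − k_d) − 1] = 29.0 × (1 + 0.0633 × 11.9) / [11.9 × (0.407 × 5.29 − 0.0633) − 1] = 50.84 / 23.87 = 2.130 mg/L.
The observed yield is Y_obs = Y/(1 + k_d·θ_c) = 0.407 / (1 + 0.0633 × 11.9) = 0.407 / 1.753 = 0.2321 g VSS per g bCOD removed.
Mass of bCOD removed per day: Q(S₀ − S) = 597 × 1008 g/m³ = 601.7 kg/d.
So the net sludge growth is P_X = 0.2321 × 601.7 = 139.7 kg VSS/d.

P_X ≈ 140 kg VSS/d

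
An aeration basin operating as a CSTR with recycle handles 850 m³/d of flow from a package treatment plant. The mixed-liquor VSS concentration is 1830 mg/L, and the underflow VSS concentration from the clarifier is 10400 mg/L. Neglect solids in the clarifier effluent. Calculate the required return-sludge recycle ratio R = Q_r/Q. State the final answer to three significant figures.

Solids balance on the clarifier gives (1+R)X = R·X_r, so R = X/(X_r − X) = 1830 / (10400 − 1830) = 0.2135.

R ≈ 0.214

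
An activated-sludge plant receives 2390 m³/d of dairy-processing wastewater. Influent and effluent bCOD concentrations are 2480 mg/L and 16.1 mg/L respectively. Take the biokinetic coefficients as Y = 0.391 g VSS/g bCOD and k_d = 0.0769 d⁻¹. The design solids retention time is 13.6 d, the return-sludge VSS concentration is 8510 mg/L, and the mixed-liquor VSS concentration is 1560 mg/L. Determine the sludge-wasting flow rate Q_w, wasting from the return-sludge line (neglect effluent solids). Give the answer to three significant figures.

From the SRT design equation V = Y Q (S₀−S) θ_c / [X (1 + k_d θ_c)] = 0.391 × 2390 × (2480 − 16.1) × 13.6 / [1560 × (1 + 0.0769 × 13.6)] = 3.13×10^7 / 3192 = 9812 m³.
Q_w = (V·X)/(θ_c X_r) = 9812 × 1560 / (13.6 × 8510) = 132.3 m³/d.

Q_w ≈ 132 m³/d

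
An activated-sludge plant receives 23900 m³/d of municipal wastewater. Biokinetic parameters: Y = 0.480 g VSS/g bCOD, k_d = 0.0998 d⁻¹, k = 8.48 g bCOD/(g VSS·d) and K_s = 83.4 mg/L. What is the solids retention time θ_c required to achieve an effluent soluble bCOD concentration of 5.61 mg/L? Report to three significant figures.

Specific growth rate at S = 5.61 mg/L: μ = YkS/(K_s+S) = 0.480·8.48·5.61/(83.4+5.61) = 0.2565 d⁻¹.
1/θ_c = 0.2565 − 0.0998 = 0.1567 d⁻¹, so θ_c = 6.380 d.

θ_c ≈ 6.38 d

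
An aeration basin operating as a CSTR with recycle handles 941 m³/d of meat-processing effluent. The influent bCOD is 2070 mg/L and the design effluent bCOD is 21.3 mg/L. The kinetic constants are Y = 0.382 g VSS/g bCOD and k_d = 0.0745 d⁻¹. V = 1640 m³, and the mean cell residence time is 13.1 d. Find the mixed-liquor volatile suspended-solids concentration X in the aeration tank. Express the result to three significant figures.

X = Y·Q·ΔS·θ_c / [V·(1 + k_d θ_c)] = 0.382 × 941 × (2070 − 21.3) × 13.1 / [1640 × (1 + 0.0745 × 13.1)] = 2977 mg/L.

X ≈ 2980 mg/L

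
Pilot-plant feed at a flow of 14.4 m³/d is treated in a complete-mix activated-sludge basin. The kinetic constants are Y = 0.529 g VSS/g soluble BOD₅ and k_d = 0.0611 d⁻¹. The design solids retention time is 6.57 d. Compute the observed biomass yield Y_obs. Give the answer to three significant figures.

Y_obs ≈ 0.377 g VSS/g soluble BOD₅

The observed yield is Y_obs = Y/(1 + k_d·θ_c) = 0.529 / (1 + 0.0611 × 6.57) = 0.529 / 1.401 = 0.3775 g VSS per g soluble BOD₅ removed.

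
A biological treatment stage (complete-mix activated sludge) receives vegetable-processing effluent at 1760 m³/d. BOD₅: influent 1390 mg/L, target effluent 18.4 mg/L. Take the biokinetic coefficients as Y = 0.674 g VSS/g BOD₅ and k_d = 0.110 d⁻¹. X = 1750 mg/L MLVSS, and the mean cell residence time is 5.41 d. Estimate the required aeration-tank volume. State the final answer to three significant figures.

Steady-state biomass mass balance: V·X·(1 + k_d·θ_c) = Y·Q·(S₀ − S)·θ_c, so V = 0.674 × 1760 × (1390 − 18.4) × 5.41 / [1750 × (1 + 0.110 × 5.41)] = 8.8×10^6 / 2791 = 3153 m³.

V ≈ 3150 m³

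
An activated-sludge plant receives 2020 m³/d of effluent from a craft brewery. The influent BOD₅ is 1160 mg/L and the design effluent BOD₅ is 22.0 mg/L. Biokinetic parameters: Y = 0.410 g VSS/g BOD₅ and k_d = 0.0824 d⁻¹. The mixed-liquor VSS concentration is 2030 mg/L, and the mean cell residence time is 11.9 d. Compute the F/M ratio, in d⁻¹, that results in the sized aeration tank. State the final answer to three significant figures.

Rearranging the biomass balance for a CMAS with decay, V = Y·Q·ΔS·θ_c / [X·(1+k_d θ_c)] = 0.410 × 2020 × (1160 − 22.0) × 11.9 / [2030 × (1 + 0.0824 × 11.9)] = 1.12×10^7 / 4021 = 2790 m³.
F/M = applied load / biomass = Q·S₀/(V·X) = 2020 × 1160 / (2790 × 2030) = 0.4138 d⁻¹.

F/M ≈ 0.414 d⁻¹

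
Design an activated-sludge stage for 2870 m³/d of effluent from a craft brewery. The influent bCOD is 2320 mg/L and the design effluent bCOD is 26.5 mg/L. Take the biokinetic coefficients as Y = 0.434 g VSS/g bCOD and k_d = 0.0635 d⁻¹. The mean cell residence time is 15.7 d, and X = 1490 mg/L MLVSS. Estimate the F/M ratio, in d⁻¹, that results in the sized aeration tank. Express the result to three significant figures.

F/M ≈ 0.296 d⁻¹

From the SRT design equation V = Y Q (S₀−S) θ_c / [X (1 + k_d θ_c)] = 0.434 × 2870 × (2320 − 26.5) × 15.7 / [1490 × (1 + 0.0635 × 15.7)] = 4.49×10^7 / 2975 = 15074 m³.
F/M = Q·S₀ / (V·X) = 2870 × 2320 / (15074 × 1490) = 0.2965 g bCOD·(g VSS·d)⁻¹.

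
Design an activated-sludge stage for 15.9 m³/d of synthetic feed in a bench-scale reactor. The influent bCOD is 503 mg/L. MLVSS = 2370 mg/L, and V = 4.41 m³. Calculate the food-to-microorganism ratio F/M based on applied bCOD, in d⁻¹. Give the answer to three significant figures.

F/M ≈ 0.765 d⁻¹

Food-to-microorganism ratio F/M = Q S₀ / (V X) = 15.9 × 503 / (4.410 × 2370) = 0.7652 d⁻¹.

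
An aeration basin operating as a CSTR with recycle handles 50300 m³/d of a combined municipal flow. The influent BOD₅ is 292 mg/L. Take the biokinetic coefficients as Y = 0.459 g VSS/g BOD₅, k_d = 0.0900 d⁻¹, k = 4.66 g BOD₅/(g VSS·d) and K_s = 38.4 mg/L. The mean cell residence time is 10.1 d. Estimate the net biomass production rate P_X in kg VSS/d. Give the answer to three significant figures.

P_X ≈ 3490 kg VSS/d

From the Monod/SRT balance for a CMAS, S = K_s·(1+k_d θ_c)/[θ_c·(Y k − k_d) − 1] = 38.4 × (1 + 0.0900 × 10.1) / [10.1 × (0.459 × 4.66 − 0.0900) − 1] = 73.31 / 19.69 = 3.722 mg/L.
Observed yield with endogenous decay: Y_obs = Y / (1 + k_d·θ_c) = 0.459 / (1 + 0.0900 × 10.1) = 0.459 / 1.909 = 0.2404 g VSS/g BOD₅.
ΔS = 292 − 3.72 = 288.3 mg/L, so the substrate removal rate is 50300 × 288.3/1000 = 14500 kg BOD₅/d.
Biomass produced: P_X = Y_obs·Q·ΔS = 0.2404 × 14500 ≈ 3486 kg VSS/d.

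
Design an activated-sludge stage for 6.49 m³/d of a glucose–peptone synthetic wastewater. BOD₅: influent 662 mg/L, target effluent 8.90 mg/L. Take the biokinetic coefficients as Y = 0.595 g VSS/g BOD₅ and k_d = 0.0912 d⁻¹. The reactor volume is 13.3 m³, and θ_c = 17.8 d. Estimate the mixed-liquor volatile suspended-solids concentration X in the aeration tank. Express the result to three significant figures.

X = Y·Q·ΔS·θ_c / [V·(1 + k_d θ_c)] = 0.595 × 6.49 × (662 − 8.90) × 17.8 / [13.3 × (1 + 0.0912 × 17.8)] = 1287 mg/L.

X ≈ 1290 mg/L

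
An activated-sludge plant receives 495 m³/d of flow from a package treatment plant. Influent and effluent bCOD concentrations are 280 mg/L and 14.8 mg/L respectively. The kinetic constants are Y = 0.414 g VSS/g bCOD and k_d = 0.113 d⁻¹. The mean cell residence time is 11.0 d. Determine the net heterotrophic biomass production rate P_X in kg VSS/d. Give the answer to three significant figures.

Correct the yield for decay: Y_obs = Y/(1 + k_d θ_c) = 0.414 / (1 + 0.113 × 11.0) = 0.414 / 2.243 = 0.1846.
Q·(S₀ − S) = 495 × (280 − 14.8) × 10⁻³ = 131.3 kg/d removed.
P_X = Y_obs · Q(S₀ − S) = 0.1846 × 131.3 = 24.23 kg VSS/d.

P_X ≈ 24.2 kg VSS/d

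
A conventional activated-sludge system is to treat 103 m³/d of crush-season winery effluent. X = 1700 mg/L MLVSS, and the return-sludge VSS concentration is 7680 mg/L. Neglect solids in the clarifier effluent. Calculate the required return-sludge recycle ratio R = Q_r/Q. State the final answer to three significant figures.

R = Q_r/Q = X/(X_r − X) = 1700 / (7680 − 1700) = 0.2843.

R ≈ 0.284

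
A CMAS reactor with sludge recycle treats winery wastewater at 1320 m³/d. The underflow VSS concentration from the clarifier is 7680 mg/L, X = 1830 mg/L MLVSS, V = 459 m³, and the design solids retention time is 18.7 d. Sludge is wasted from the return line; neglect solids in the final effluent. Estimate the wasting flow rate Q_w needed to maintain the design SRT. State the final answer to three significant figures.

Q_w = (V·X)/(θ_c X_r) = 459.0 × 1830 / (18.7 × 7680) = 5.849 m³/d.

Q_w ≈ 5.85 m³/d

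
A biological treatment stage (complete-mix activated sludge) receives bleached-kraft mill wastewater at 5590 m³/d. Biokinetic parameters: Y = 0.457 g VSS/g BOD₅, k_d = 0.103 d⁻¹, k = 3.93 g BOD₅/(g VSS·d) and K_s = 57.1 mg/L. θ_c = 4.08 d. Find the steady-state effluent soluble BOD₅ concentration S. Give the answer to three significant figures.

S ≈ 13.7 mg/L

For a completely mixed reactor with recycle the Lawrence–McCarty relation gives S = K_s·(1 + k_d·θ_c) / [θ_c·(Y·k − k_d) − 1] = 57.1 × (1 + 0.103 × 4.08) / [4.08 × (0.457 × 3.93 − 0.103) − 1] = 81.10 / 5.907 = 13.73 mg/L.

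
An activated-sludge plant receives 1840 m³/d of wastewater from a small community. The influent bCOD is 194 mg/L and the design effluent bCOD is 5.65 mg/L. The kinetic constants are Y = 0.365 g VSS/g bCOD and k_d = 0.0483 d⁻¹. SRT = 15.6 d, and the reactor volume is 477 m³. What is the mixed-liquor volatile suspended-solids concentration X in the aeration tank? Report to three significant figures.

X ≈ 2360 mg/L

X = Y·Q·ΔS·θ_c / [V·(1 + k_d θ_c)] = 0.365 × 1840 × (194 − 5.65) × 15.6 / [477 × (1 + 0.0483 × 15.6)] = 2359 mg/L.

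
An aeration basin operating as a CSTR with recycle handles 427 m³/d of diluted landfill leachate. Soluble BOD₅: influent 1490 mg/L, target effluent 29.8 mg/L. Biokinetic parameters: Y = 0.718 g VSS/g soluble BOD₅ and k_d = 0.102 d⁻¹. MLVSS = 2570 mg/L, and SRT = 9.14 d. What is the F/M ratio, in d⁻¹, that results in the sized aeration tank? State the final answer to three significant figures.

F/M ≈ 0.300 d⁻¹

From the SRT design equation V = Y Q (S₀−S) θ_c / [X (1 + k_d θ_c)] = 0.718 × 427 × (1490 − 29.8) × 9.14 / [2570 × (1 + 0.102 × 9.14)] = 4.09×10^6 / 4966 = 824.0 m³.
Food-to-microorganism ratio F/M = Q S₀ / (V X) = 427 × 1490 / (824.0 × 2570) = 0.3005 d⁻¹.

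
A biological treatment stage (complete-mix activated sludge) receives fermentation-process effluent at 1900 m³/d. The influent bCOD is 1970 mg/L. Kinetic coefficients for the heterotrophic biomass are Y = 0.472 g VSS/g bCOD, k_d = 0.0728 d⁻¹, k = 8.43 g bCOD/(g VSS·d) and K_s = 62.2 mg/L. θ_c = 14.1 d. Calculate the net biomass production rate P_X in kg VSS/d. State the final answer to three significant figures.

From the Monod/SRT balance for a CMAS, S = K_s·(1+k_d θ_c)/[θ_c·(Y k − k_d) − 1] = 62.2 × (1 + 0.0728 × 14.1) / [14.1 × (0.472 × 8.43 − 0.0728) − 1] = 126.0 / 54.08 = 2.331 mg/L.
Correct the yield for decay: Y_obs = Y/(1 + k_d θ_c) = 0.472 / (1 + 0.0728 × 14.1) = 0.472 / 2.026 = 0.2329.
Substrate removed = Q·(S₀ − S) = 1900 m³/d × (1970 − 2.33) g/m³ = 3.74×10^6 g/d = 3739 kg/d.
So the net sludge growth is P_X = 0.2329 × 3739 = 870.8 kg VSS/d.

P_X ≈ 871 kg VSS/d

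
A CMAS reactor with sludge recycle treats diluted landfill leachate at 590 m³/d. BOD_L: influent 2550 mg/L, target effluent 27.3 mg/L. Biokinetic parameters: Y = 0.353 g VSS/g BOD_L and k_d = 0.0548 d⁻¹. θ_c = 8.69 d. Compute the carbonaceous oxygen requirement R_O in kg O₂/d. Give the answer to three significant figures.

R_O ≈ 983 kg O₂/d

Y_obs = Y / (1 + k_d θ_c) = 0.353 / (1 + 0.0548 × 8.69) = 0.353 / 1.476 = 0.2391.
Substrate removed = Q·(S₀ − S) = 590 m³/d × (2550 − 27.3) g/m³ = 1.49×10^6 g/d = 1488 kg/d.
P_X = Y_obs·Q·(S₀ − S) = 0.2391 × 1488 = 355.9 kg VSS/d.
R_O = Q·(S₀ − S) − 1.42·P_X = 1488 − 1.42 × 355.9 = 983.0 kg O₂/d.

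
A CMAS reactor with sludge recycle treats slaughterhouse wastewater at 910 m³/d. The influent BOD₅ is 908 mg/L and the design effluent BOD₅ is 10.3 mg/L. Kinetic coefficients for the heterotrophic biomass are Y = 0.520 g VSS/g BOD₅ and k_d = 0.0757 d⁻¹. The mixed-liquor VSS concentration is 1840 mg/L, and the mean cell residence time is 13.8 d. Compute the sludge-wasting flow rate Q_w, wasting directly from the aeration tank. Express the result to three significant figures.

Q_w ≈ 113 m³/d

Rearranging the biomass balance for a CMAS with decay, V = Y·Q·ΔS·θ_c / [X·(1+k_d θ_c)] = 0.520 × 910 × (908 − 10.3) × 13.8 / [1840 × (1 + 0.0757 × 13.8)] = 5.86×10^6 / 3762 = 1558 m³.
Wasting from the aeration tank: Q_w = V / θ_c = 1558 / 13.8 = 112.9 m³/d.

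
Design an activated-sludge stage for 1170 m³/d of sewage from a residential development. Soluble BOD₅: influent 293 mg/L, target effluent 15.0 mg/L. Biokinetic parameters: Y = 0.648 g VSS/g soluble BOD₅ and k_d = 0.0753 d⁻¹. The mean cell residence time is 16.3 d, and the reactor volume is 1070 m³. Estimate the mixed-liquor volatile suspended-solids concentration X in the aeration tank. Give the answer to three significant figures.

X = Y·Q·ΔS·θ_c / [V·(1 + k_d θ_c)] = 0.648 × 1170 × (293 − 15.0) × 16.3 / [1070 × (1 + 0.0753 × 16.3)] = 1441 mg/L.

X ≈ 1440 mg/L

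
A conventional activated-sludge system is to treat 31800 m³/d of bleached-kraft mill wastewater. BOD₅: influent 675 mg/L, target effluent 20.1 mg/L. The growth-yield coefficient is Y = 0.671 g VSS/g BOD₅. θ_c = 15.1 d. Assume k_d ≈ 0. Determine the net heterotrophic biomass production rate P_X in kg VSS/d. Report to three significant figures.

P_X ≈ 14000 kg VSS/d

Since k_d ≈ 0, Y_obs = Y = 0.671 g VSS/g BOD₅.
ΔS = 675 − 20.1 = 654.9 mg/L, so the substrate removal rate is 31800 × 654.9/1000 = 20826 kg BOD₅/d.
P_X = Y_obs · Q(S₀ − S) = 0.6710 × 20826 = 13974 kg VSS/d.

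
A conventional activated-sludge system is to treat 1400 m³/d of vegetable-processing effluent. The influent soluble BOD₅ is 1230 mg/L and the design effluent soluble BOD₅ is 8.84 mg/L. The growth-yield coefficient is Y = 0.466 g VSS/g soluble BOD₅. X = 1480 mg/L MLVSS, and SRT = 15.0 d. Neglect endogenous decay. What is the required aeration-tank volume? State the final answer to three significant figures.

V ≈ 8070 m³

Biomass mass balance (decay neglected): V·X = Y·Q·(S₀ − S)·θ_c, so V = 0.466 × 1400 × (1230 − 8.84) × 15.0 / 1480 = 8075 m³.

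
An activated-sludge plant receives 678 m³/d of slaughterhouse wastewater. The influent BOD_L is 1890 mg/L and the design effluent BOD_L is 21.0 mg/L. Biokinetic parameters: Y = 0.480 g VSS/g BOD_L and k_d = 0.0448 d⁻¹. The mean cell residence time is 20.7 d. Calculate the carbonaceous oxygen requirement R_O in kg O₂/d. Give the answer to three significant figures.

Y_obs = Y / (1 + k_d θ_c) = 0.480 / (1 + 0.0448 × 20.7) = 0.480 / 1.927 = 0.2490.
Mass of BOD_L removed per day: Q(S₀ − S) = 678 × 1869 g/m³ = 1267 kg/d.
Net sludge production P_X = 0.2490 × 1267 = 315.6 kg VSS/d.
R_O = Q·ΔS − 1.42 P_X = 1267 − 448.1 = 819.1 kg O₂/d.

R_O ≈ 819 kg O₂/d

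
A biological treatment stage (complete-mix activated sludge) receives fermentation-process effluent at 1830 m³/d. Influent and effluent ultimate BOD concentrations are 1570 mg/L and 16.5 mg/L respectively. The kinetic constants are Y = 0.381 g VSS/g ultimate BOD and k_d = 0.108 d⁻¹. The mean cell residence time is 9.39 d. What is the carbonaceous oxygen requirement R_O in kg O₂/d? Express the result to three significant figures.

R_O ≈ 2080 kg O₂/d

Y_obs = Y / (1 + k_d θ_c) = 0.381 / (1 + 0.108 × 9.39) = 0.381 / 2.014 = 0.1892.
Mass of ultimate BOD removed per day: Q(S₀ − S) = 1830 × 1554 g/m³ = 2843 kg/d.
Net sludge production P_X = 0.1892 × 2843 = 537.8 kg VSS/d.
R_O = Q·(S₀ − S) − 1.42·P_X = 2843 − 1.42 × 537.8 = 2079 kg O₂/d.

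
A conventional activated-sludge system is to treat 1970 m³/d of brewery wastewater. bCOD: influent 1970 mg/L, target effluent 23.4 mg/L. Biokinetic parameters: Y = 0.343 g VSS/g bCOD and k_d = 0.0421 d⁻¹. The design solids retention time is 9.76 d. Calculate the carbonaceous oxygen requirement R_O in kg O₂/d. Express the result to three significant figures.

Correct the yield for decay: Y_obs = Y/(1 + k_d θ_c) = 0.343 / (1 + 0.0421 × 9.76) = 0.343 / 1.411 = 0.2431.
ΔS = 1970 − 23.4 = 1947 mg/L, so the substrate removal rate is 1970 × 1947/1000 = 3835 kg bCOD/d.
Net sludge production P_X = 0.2431 × 3835 = 932.3 kg VSS/d.
R_O = Q·(S₀ − S) − 1.42·P_X = 3835 − 1.42 × 932.3 = 2511 kg O₂/d.

R_O ≈ 2510 kg O₂/d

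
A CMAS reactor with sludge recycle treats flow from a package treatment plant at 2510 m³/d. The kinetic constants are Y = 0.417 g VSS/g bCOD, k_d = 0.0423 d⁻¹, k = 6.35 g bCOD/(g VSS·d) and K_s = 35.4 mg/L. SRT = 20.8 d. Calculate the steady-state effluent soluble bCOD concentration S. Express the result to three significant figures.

S ≈ 1.25 mg/L

From the Monod/SRT balance for a CMAS, S = K_s·(1+k_d θ_c)/[θ_c·(Y k − k_d) − 1] = 35.4 × (1 + 0.0423 × 20.8) / [20.8 × (0.417 × 6.35 − 0.0423) − 1] = 66.55 / 53.20 = 1.251 mg/L.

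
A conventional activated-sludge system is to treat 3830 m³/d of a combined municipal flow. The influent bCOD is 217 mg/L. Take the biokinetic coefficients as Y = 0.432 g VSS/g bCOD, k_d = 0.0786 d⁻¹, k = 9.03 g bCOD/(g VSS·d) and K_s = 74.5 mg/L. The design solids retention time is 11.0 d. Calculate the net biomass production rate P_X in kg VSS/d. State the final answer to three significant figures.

P_X ≈ 190 kg VSS/d

Effluent substrate depends only on kinetics and SRT: S = K_s(1 + k_d θ_c) / [θ_c(Yk − k_d) − 1] = 74.5 × (1 + 0.0786 × 11.0) / [11.0 × (0.432 × 9.03 − 0.0786) − 1] = 138.9 / 41.05 = 3.384 mg/L.
Observed yield with endogenous decay: Y_obs = Y / (1 + k_d·θ_c) = 0.432 / (1 + 0.0786 × 11.0) = 0.432 / 1.865 = 0.2317 g VSS/g bCOD.
ΔS = 217 − 3.38 = 213.6 mg/L, so the substrate removal rate is 3830 × 213.6/1000 = 818.2 kg bCOD/d.
Net biomass production P_X = Y_obs × Q·(S₀ − S) = 0.2317 × 818.2 = 189.6 kg VSS/d.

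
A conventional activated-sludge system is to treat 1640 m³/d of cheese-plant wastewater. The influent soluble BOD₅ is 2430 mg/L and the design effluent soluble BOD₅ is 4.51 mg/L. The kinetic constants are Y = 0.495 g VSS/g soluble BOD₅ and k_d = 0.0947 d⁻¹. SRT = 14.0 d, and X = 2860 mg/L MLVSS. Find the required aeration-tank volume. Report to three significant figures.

V ≈ 4140 m³

From the SRT design equation V = Y Q (S₀−S) θ_c / [X (1 + k_d θ_c)] = 0.495 × 1640 × (2430 − 4.51) × 14.0 / [2860 × (1 + 0.0947 × 14.0)] = 2.76×10^7 / 6652 = 4144 m³.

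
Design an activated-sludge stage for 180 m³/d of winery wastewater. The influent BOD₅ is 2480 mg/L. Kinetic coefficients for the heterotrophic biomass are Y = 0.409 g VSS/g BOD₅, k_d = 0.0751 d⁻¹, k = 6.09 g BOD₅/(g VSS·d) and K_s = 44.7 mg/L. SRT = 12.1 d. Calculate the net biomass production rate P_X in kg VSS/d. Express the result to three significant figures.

P_X ≈ 95.5 kg VSS/d

Effluent substrate depends only on kinetics and SRT: S = K_s(1 + k_d θ_c) / [θ_c(Yk − k_d) − 1] = 44.7 × (1 + 0.0751 × 12.1) / [12.1 × (0.409 × 6.09 − 0.0751) − 1] = 85.32 / 28.23 = 3.022 mg/L.
Correct the yield for decay: Y_obs = Y/(1 + k_d θ_c) = 0.409 / (1 + 0.0751 × 12.1) = 0.409 / 1.909 = 0.2143.
Mass of BOD₅ removed per day: Q(S₀ − S) = 180 × 2477 g/m³ = 445.9 kg/d.
So the net sludge growth is P_X = 0.2143 × 445.9 = 95.54 kg VSS/d.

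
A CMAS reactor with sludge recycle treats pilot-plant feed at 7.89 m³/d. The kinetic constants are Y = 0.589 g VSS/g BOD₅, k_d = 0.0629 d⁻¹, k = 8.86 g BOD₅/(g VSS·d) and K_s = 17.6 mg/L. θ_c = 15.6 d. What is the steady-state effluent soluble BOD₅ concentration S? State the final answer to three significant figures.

S ≈ 0.439 mg/L

For a completely mixed reactor with recycle the Lawrence–McCarty relation gives S = K_s·(1 + k_d·θ_c) / [θ_c·(Y·k − k_d) − 1] = 17.6 × (1 + 0.0629 × 15.6) / [15.6 × (0.589 × 8.86 − 0.0629) − 1] = 34.87 / 79.43 = 0.4390 mg/L.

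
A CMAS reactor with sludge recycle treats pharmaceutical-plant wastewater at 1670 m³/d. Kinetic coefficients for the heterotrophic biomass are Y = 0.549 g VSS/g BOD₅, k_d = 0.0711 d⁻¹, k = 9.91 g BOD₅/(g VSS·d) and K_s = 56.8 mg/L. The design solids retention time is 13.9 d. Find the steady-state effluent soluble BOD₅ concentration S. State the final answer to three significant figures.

From the Monod/SRT balance for a CMAS, S = K_s·(1+k_d θ_c)/[θ_c·(Y k − k_d) − 1] = 56.8 × (1 + 0.0711 × 13.9) / [13.9 × (0.549 × 9.91 − 0.0711) − 1] = 112.9 / 73.64 = 1.534 mg/L.

S ≈ 1.53 mg/L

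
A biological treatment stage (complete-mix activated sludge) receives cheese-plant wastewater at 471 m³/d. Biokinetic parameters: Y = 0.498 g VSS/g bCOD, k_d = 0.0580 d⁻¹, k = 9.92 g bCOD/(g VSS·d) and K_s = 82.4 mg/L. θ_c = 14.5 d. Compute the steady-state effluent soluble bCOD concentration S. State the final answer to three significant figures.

For a completely mixed reactor with recycle the Lawrence–McCarty relation gives S = K_s·(1 + k_d·θ_c) / [θ_c·(Y·k − k_d) − 1] = 82.4 × (1 + 0.0580 × 14.5) / [14.5 × (0.498 × 9.92 − 0.0580) − 1] = 151.7 / 69.79 = 2.174 mg/L.

S ≈ 2.17 mg/L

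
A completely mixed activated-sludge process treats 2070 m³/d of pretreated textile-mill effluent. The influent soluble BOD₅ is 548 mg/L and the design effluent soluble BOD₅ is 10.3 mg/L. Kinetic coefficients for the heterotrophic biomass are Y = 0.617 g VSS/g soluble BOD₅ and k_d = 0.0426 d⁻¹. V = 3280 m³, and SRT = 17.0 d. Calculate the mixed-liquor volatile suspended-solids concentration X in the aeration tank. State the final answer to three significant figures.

X ≈ 2060 mg/L

From V·X·(1 + k_d·θ_c) = Y·Q·(S₀ − S)·θ_c: X = 0.617 × 2070 × (548 − 10.3) × 17.0 / [3280 × (1 + 0.0426 × 17.0)] = 2064 mg/L.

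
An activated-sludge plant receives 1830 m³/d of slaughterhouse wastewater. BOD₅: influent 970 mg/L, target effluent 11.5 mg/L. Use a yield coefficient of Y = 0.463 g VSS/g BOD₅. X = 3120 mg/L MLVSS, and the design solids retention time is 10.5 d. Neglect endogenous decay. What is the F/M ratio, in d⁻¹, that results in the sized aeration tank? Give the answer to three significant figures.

With k_d = 0 the design equation reduces to V = Y Q (S₀−S) θ_c / X = 0.463 × 1830 × (970 − 11.5) × 10.5 / 3120 = 2733 m³.
Food-to-microorganism ratio F/M = Q S₀ / (V X) = 1830 × 970 / (2733 × 3120) = 0.2082 d⁻¹.

F/M ≈ 0.208 d⁻¹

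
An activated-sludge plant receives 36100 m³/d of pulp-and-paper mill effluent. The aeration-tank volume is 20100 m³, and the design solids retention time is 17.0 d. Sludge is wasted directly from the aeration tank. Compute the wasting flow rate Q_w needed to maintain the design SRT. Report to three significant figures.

Q_w ≈ 1180 m³/d

With mixed-liquor wasting, θ_c = V/Q_w, so Q_w = V/θ_c = 20100/17.0 = 1182 m³/d.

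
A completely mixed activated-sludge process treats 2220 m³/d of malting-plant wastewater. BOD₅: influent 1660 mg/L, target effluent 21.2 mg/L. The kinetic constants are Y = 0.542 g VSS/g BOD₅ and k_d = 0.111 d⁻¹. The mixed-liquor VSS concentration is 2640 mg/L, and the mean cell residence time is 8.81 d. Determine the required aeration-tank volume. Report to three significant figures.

V ≈ 3330 m³

Steady-state biomass mass balance: V·X·(1 + k_d·θ_c) = Y·Q·(S₀ − S)·θ_c, so V = 0.542 × 2220 × (1660 − 21.2) × 8.81 / [2640 × (1 + 0.111 × 8.81)] = 1.74×10^7 / 5222 = 3327 m³.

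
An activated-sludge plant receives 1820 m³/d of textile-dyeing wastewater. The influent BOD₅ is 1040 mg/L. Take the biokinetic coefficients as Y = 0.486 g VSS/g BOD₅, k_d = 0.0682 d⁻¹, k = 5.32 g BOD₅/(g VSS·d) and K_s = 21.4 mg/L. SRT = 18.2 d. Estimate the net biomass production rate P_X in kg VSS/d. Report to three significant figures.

P_X ≈ 410 kg VSS/d

Effluent substrate depends only on kinetics and SRT: S = K_s(1 + k_d θ_c) / [θ_c(Yk − k_d) − 1] = 21.4 × (1 + 0.0682 × 18.2) / [18.2 × (0.486 × 5.32 − 0.0682) − 1] = 47.96 / 44.82 = 1.070 mg/L.
Correct the yield for decay: Y_obs = Y/(1 + k_d θ_c) = 0.486 / (1 + 0.0682 × 18.2) = 0.486 / 2.241 = 0.2168.
Substrate removed = Q·(S₀ − S) = 1820 m³/d × (1040 − 1.07) g/m³ = 1.89×10^6 g/d = 1891 kg/d.
P_X = Y_obs · Q(S₀ − S) = 0.2168 × 1891 = 410.0 kg VSS/d.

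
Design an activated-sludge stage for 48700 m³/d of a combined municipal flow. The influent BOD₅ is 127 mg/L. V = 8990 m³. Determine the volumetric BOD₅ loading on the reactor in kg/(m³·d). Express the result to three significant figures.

L_v ≈ 0.688 kg BOD₅/(m³·d)

L_v = Q S₀ / V = 48700 × 127 × 10⁻³ / 8990 = 0.6880 kg/(m³·d).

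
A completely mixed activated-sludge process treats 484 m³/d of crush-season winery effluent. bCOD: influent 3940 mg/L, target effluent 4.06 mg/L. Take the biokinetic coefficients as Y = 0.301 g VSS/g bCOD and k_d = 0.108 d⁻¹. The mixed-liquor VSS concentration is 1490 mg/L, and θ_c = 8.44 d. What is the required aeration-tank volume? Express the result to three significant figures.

Steady-state biomass mass balance: V·X·(1 + k_d·θ_c) = Y·Q·(S₀ − S)·θ_c, so V = 0.301 × 484 × (3940 − 4.06) × 8.44 / [1490 × (1 + 0.108 × 8.44)] = 4.84×10^6 / 2848 = 1699 m³.

V ≈ 1700 m³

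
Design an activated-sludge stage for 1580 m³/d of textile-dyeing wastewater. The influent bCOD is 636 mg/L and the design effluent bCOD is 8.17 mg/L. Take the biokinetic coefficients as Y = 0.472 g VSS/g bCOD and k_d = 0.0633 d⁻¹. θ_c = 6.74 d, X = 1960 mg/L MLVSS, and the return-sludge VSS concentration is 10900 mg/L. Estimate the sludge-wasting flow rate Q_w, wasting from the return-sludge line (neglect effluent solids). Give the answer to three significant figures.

From the SRT design equation V = Y Q (S₀−S) θ_c / [X (1 + k_d θ_c)] = 0.472 × 1580 × (636 − 8.17) × 6.74 / [1960 × (1 + 0.0633 × 6.74)] = 3.16×10^6 / 2796 = 1129 m³.
θ_c = V·X/(Q_w·X_r) when wasting from the recycle, so Q_w = V·X/(θ_c·X_r) = 1129 × 1960 / (6.74 × 10900) = 30.11 m³/d.

Q_w ≈ 30.1 m³/d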